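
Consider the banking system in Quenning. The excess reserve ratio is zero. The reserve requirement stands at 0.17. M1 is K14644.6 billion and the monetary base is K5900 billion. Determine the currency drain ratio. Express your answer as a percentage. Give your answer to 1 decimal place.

39.0%

Using m = M/MB = 14644.6/5900 ≈ 2.482136. From m = (1 + c)/(c + rr + e), rearranging gives 1 + c = m·(c + rr + e), so c·(1 − m) = m·(rr + e) − 1.
Hence c = [m·(rr + e) − 1]/(1 − m) = [2.482136 × (0.17 + 0) − 1] / (1 − 2.482136) ≈ 0.390003.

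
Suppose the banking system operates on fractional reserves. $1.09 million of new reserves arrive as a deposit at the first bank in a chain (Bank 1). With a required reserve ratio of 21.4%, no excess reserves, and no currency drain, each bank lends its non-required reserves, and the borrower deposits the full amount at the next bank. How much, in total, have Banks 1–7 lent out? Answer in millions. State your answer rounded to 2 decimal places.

$3.26 million

Bank i lends (1 − rr)^i of the original deposit: Bank 1 lends 1.09·0.7860 ≈ 0.8567, Bank 2 lends 1.09·0.7860² ≈ 0.6734, and so on.
Summing a geometric series: total = 1.09·[0.7860·(1 − 0.7860^7) / (1 − 0.7860)] ≈ 3.2615 million.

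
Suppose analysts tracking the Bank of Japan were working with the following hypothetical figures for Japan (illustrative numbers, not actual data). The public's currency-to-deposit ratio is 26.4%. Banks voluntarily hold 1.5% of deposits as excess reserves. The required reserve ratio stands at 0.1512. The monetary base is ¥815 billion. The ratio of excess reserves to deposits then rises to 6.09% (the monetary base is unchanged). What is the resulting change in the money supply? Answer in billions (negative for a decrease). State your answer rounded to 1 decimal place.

-230.9 billion

Initially m₁ = (1 + 0.264) / (0.1512 + 0.015 + 0.264) ≈ 2.93817, so M₁ = 2.93817 × 815 ≈ 2394.6085 billion.
After the change m₂ = (1 + 0.264) / (0.1512 + 0.0609 + 0.264) ≈ 2.65490, so M₂ = 2.65490 × 815 = 2163.7435 billion.
ΔM = M₂ − M₁ = 2163.7435 − 2394.6085 = -230.865 billion.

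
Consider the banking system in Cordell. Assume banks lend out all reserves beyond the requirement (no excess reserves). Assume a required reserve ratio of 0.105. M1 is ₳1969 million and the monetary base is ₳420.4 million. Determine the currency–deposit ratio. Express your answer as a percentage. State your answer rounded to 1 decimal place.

Using m = M/MB = 1969/420.4 ≈ 4.683635. From m = (1 + c)/(c + rr + e), rearranging gives 1 + c = m·(c + rr + e), so c·(1 − m) = m·(rr + e) − 1.
Hence c = [m·(rr + e) − 1]/(1 − m) = [4.683635 × (0.105 + 0) − 1] / (1 − 4.683635) ≈ 0.137967.

13.8%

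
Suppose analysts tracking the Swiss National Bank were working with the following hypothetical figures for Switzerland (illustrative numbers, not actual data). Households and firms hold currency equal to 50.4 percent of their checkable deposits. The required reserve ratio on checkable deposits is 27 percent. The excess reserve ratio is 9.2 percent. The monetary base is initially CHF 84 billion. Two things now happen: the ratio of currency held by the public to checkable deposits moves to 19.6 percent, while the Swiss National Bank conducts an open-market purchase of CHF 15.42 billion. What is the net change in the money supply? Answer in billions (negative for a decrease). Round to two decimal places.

Before: m₁ = (1 + 0.504) / (0.27 + 0.092 + 0.504) ≈ 1.73672, MB₁ = 84, so M₁ = 1.73672 × 84 ≈ 145.8845 billion.
After: m₂ = (1 + 0.196) / (0.27 + 0.092 + 0.196) ≈ 2.14337, MB₂ = 84 + 15.42 = 99.42, so M₂ = 2.14337 × 99.42 ≈ 213.0938 billion.
ΔM = M₂ − M₁ = 213.0938 − 145.8845 = 67.2093 billion.

CHF 67.21 billion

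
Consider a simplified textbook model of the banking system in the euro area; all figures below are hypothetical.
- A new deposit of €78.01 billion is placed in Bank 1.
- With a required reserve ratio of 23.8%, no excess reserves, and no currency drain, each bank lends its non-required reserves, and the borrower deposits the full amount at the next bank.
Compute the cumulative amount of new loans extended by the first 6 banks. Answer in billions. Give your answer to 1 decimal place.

€200.9 billion

Bank i lends (1 − rr)^i of the original deposit: Bank 1 lends 78.01·0.7620 ≈ 59.4436, Bank 2 lends 78.01·0.7620² ≈ 45.2960, and so on.
Summing a geometric series: total = 78.01·[0.7620·(1 − 0.7620^6) / (1 − 0.7620)] ≈ 200.8688 billion.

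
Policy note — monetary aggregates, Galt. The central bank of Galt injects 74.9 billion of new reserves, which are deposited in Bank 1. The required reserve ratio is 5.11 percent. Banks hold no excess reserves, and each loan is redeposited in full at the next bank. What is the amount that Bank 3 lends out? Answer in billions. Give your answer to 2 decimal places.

63.99 billion

Each bank lends a fraction (1 − rr) = 0.9489 of the deposit it receives, so Bank 3 receives 74.9·0.9489^2 and lends 74.9·0.9489^3 ≈ 63.9946 billion.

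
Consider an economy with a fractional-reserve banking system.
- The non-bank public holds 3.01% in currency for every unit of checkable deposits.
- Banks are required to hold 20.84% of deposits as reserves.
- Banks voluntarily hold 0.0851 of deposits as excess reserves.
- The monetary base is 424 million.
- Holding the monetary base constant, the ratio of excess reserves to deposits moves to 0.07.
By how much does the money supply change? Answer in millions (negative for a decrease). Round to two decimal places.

Initially m₁ = (1 + 0.0301) / (0.2084 + 0.0851 + 0.0301) ≈ 3.183251, so M₁ = 3.183251 × 424 ≈ 1349.6984 million.
After the change m₂ = (1 + 0.0301) / (0.2084 + 0.07 + 0.0301) ≈ 3.339060, so M₂ = 3.339060 × 424 ≈ 1415.7614 million.
ΔM = M₂ − M₁ = 1415.7614 − 1349.6984 = 66.063 million.

66.06 million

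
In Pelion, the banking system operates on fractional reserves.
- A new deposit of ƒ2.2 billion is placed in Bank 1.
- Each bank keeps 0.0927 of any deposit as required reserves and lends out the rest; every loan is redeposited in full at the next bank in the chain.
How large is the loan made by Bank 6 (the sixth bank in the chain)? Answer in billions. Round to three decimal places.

ƒ1.227 billion

Each bank lends a fraction (1 − rr) = 0.9073 of the deposit it receives, so Bank 6 receives 2.2·0.9073^5 and lends 2.2·0.9073^6 ≈ 1.2272 billion.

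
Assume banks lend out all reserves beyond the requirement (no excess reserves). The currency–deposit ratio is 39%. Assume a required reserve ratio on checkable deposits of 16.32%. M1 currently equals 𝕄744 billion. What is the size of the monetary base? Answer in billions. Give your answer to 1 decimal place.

The money multiplier is m = (1 + c) / (rr + c) = (1 + 0.39) / (0.1632 + 0.39) ≈ 2.51265.
MB = M / m = 744 / 2.51265 ≈ 296.1017 billion.

𝕄296.1 billion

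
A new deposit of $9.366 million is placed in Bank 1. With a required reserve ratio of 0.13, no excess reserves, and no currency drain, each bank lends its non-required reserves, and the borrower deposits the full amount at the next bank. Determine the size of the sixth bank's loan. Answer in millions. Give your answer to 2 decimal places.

Each bank lends a fraction (1 − rr) = 0.8700 of the deposit it receives, so Bank 6 receives 9.366·0.8700^5 and lends 9.366·0.8700^6 ≈ 4.0613 million.

$4.06 million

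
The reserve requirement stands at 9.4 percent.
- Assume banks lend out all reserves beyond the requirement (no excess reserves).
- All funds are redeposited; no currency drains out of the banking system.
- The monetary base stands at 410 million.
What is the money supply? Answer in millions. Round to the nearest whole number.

4362 million

With no currency drain or excess reserves, the money multiplier is m = 1/rr = 1/0.094 ≈ 10.6383.
Money supply M = m × MB = 10.6383 × 410 = 4361.703 million.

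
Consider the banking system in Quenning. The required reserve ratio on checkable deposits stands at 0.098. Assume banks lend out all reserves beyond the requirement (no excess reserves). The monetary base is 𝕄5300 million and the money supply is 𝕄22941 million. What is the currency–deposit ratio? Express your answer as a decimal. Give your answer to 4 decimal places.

0.1730

Using m = M/MB = 22941/5300 ≈ 4.328491. From m = (1 + c)/(c + rr + e), rearranging gives 1 + c = m·(c + rr + e), so c·(1 − m) = m·(rr + e) − 1.
Hence c = [m·(rr + e) − 1]/(1 − m) = [4.328491 × (0.098 + 0) − 1] / (1 − 4.328491) ≈ 0.172994.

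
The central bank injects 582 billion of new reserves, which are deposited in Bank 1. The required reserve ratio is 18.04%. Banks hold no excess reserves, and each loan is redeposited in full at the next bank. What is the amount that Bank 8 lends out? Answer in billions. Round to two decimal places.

118.51 billion

Each bank lends a fraction (1 − rr) = 0.8196 of the deposit it receives, so Bank 8 receives 582·0.8196^7 and lends 582·0.8196^8 ≈ 118.5055 billion.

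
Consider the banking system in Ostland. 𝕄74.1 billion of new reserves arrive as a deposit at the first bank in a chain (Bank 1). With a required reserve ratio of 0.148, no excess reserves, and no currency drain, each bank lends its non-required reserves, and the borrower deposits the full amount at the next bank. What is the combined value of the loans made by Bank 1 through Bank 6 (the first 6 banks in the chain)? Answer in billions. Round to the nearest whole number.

𝕄263 billion

Bank i lends (1 − rr)^i of the original deposit: Bank 1 lends 74.1·0.8520 = 63.1332, Bank 2 lends 74.1·0.8520² ≈ 53.7895, and so on.
Summing a geometric series: total = 74.1·[0.8520·(1 − 0.8520^6) / (1 − 0.8520)] ≈ 263.4082 billion.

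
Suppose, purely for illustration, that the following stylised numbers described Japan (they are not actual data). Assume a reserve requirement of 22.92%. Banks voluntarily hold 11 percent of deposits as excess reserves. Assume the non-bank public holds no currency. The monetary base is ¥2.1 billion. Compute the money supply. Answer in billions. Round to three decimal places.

The money multiplier is m = 1 / (rr + e) = 1 / (0.2292 + 0.11) ≈ 2.94811.
So M = m × MB = 2.94811 × 2.1 ≈ 6.191 billion.

¥6.191 billion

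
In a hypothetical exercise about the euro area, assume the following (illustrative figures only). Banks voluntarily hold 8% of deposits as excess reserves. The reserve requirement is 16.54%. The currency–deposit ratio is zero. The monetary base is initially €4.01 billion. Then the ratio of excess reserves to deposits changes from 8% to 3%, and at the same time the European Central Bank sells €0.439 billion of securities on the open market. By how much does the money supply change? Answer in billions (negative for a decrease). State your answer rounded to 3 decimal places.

Before: m₁ = 1 / (0.1654 + 0.08) ≈ 4.07498, MB₁ = 4.01, so M₁ = 4.07498 × 4.01 ≈ 16.3407 billion.
After: m₂ = 1 / (0.1654 + 0.03) ≈ 5.11771, MB₂ = 4.01 − 0.439 = 3.571, so M₂ = 5.11771 × 3.571 ≈ 18.2753 billion.
ΔM = M₂ − M₁ = 18.2753 − 16.3407 = 1.9346 billion.

€1.935 billion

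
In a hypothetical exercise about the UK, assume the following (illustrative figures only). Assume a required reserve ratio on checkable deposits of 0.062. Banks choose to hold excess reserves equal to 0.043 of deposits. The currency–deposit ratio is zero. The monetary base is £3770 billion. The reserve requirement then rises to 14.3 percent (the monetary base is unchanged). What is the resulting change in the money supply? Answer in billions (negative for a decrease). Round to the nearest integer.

Initially m₁ = 1 / (0.062 + 0.043) ≈ 9.52381, so M₁ = 9.52381 × 3770 = 35904.7637 billion.
After the change m₂ = 1 / (0.143 + 0.043) ≈ 5.37634, so M₂ = 5.37634 × 3770 = 20268.8018 billion.
ΔM = M₂ − M₁ = 20268.8018 − 35904.7637 = -15635.9619 billion.

-15636 billion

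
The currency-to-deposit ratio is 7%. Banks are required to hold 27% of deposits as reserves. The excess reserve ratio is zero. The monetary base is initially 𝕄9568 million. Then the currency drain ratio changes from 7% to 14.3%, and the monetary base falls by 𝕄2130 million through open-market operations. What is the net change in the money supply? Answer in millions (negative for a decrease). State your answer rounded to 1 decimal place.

-9526.0 million

Before: m₁ = (1 + 0.07) / (0.27 + 0.07) ≈ 3.147059, MB₁ = 9568, so M₁ = 3.147059 × 9568 ≈ 30111.0605 million.
After: m₂ = (1 + 0.143) / (0.27 + 0.143) ≈ 2.767554, MB₂ = 9568 − 2130 = 7438, so M₂ = 2.767554 × 7438 ≈ 20585.0667 million.
ΔM = M₂ − M₁ = 20585.0667 − 30111.0605 = -9525.9938 million.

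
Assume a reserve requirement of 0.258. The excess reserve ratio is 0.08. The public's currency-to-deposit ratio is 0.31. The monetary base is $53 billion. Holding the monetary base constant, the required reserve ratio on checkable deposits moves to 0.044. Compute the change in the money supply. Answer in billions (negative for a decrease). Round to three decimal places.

Initially m₁ = (1 + 0.31) / (0.258 + 0.08 + 0.31) ≈ 2.021605, so M₁ = 2.021605 × 53 ≈ 107.1451 billion.
After the change m₂ = (1 + 0.31) / (0.044 + 0.08 + 0.31) ≈ 3.018433, so M₂ = 3.018433 × 53 ≈ 159.9769 billion.
ΔM = M₂ − M₁ = 159.9769 − 107.1451 = 52.8318 billion.

$52.832 billion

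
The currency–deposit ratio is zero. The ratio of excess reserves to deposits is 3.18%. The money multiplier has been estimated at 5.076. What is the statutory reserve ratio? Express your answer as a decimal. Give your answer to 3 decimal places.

Using m = 5.076. Since m = (1 + c)/(c + rr + e), the denominator satisfies c + rr + e = (1 + c)/m = (1 + 0) / 5.076 ≈ 0.197006.
With c = 0 and e = 0.0318, the statutory reserve ratio is 0.197006 − 0 − 0.0318 = 0.165206.

0.165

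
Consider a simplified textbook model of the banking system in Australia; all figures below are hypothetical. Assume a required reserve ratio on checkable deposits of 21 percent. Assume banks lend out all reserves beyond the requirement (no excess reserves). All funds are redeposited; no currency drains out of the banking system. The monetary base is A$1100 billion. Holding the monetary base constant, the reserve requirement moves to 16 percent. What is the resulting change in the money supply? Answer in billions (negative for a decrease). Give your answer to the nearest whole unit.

A$1637 billion

Initially m₁ = 1 / (0.21) ≈ 4.76190, so M₁ = 4.76190 × 1100 = 5238.09 billion.
After the change m₂ = 1 / (0.16) = 6.25, so M₂ = 6.25 × 1100 = 6875 billion.
ΔM = M₂ − M₁ = 6875 − 5238.09 = 1636.91 billion.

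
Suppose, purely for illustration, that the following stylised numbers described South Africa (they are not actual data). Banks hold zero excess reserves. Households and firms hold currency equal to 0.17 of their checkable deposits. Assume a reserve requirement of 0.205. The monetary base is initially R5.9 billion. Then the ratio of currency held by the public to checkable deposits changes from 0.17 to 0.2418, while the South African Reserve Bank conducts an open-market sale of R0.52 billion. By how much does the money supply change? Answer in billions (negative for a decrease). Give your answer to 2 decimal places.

-3.46 billion

Before: m₁ = (1 + 0.17) / (0.205 + 0.17) = 3.12, MB₁ = 5.9, so M₁ = 3.12 × 5.9 = 18.408 billion.
After: m₂ = (1 + 0.2418) / (0.205 + 0.2418) ≈ 2.7793, MB₂ = 5.9 − 0.52 = 5.38, so M₂ = 2.7793 × 5.38 ≈ 14.9526 billion.
ΔM = M₂ − M₁ = 14.9526 − 18.408 = -3.4554 billion.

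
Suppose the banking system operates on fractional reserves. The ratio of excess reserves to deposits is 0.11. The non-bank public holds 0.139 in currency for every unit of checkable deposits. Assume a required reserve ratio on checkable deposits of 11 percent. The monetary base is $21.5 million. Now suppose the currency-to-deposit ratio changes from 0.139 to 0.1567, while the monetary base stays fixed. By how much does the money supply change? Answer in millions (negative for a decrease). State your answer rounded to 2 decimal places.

Initially m₁ = (1 + 0.139) / (0.11 + 0.11 + 0.139) ≈ 3.17270, so M₁ = 3.17270 × 21.5 ≈ 68.213 million.
After the change m₂ = (1 + 0.1567) / (0.11 + 0.11 + 0.1567) ≈ 3.07061, so M₂ = 3.07061 × 21.5 ≈ 66.0181 million.
ΔM = M₂ − M₁ = 66.0181 − 68.213 = -2.1949 million.

-2.19 million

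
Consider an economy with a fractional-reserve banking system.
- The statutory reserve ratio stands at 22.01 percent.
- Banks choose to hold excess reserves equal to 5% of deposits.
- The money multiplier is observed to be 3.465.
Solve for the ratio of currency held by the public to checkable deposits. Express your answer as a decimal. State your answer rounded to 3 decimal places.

Using m = 3.465. From m = (1 + c)/(c + rr + e), rearranging gives 1 + c = m·(c + rr + e), so c·(1 − m) = m·(rr + e) − 1.
Hence c = [m·(rr + e) − 1]/(1 − m) = [3.465 × (0.2201 + 0.05) − 1] / (1 − 3.465) ≈ 0.026005.

0.026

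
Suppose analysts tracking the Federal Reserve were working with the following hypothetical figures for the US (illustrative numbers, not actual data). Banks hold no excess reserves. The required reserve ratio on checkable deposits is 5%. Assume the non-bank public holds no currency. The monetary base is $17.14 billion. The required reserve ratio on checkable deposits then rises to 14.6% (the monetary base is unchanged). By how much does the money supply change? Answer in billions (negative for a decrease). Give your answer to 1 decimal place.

-225.4 billion

Initially m₁ = 1 / (0.05) = 20, so M₁ = 20 × 17.14 = 342.8 billion.
After the change m₂ = 1 / (0.146) ≈ 6.8493, so M₂ = 6.8493 × 17.14 ≈ 117.397 billion.
ΔM = M₂ − M₁ = 117.397 − 342.8 = -225.403 billion.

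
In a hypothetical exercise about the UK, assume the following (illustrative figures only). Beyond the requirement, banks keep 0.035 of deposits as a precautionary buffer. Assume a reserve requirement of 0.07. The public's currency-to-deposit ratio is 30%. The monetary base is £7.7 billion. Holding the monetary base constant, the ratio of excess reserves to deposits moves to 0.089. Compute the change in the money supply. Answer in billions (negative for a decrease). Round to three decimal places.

-2.908 billion

Initially m₁ = (1 + 0.3) / (0.07 + 0.035 + 0.3) ≈ 3.20988, so M₁ = 3.20988 × 7.7 ≈ 24.7161 billion.
After the change m₂ = (1 + 0.3) / (0.07 + 0.089 + 0.3) ≈ 2.83224, so M₂ = 2.83224 × 7.7 ≈ 21.8082 billion.
ΔM = M₂ − M₁ = 21.8082 − 24.7161 = -2.9079 billion.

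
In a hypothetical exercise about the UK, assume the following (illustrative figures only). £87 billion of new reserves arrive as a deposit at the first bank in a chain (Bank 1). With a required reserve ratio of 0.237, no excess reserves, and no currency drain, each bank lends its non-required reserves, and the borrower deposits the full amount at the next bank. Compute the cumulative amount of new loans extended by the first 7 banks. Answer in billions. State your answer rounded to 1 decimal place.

£237.9 billion

Bank i lends (1 − rr)^i of the original deposit: Bank 1 lends 87·0.7630 = 66.3810, Bank 2 lends 87·0.7630² ≈ 50.6487, and so on.
Summing a geometric series: total = 87·[0.7630·(1 − 0.7630^7) / (1 − 0.7630)] ≈ 237.9221 billion.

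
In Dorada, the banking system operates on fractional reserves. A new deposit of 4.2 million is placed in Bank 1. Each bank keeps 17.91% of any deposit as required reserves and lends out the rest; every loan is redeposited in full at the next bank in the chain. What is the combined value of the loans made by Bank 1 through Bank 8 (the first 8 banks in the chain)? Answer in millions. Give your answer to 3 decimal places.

15.281 million

Bank i lends (1 − rr)^i of the original deposit: Bank 1 lends 4.2·0.8209 ≈ 3.4478, Bank 2 lends 4.2·0.8209² ≈ 2.8303, and so on.
Summing a geometric series: total = 4.2·[0.8209·(1 − 0.8209^8) / (1 − 0.8209)] ≈ 15.2808 million.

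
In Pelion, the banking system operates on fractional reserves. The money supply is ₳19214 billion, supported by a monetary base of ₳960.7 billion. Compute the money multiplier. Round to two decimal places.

The money multiplier is m = M / MB = 19214 / 960.7 = 20.00000.

20.00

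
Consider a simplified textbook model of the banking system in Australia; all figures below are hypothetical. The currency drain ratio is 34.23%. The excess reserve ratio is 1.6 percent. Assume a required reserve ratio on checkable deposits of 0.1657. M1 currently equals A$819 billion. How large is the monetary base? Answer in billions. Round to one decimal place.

A$319.7 billion

The money multiplier is m = (1 + c) / (rr + e + c) = (1 + 0.3423) / (0.1657 + 0.016 + 0.3423) ≈ 2.56164.
MB = M / m = 819 / 2.56164 ≈ 319.7171 billion.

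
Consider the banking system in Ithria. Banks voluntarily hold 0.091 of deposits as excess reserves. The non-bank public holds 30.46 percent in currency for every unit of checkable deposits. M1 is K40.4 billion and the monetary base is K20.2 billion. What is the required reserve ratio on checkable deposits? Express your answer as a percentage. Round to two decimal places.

Using m = M/MB = 40.4/20.2 = 2.000000. Since m = (1 + c)/(c + rr + e), the denominator satisfies c + rr + e = (1 + c)/m = (1 + 0.3046) / 2.000000 = 0.652300.
With c = 0.3046 and e = 0.091, the required reserve ratio on checkable deposits is 0.652300 − 0.3046 − 0.091 = 0.2567.

25.67%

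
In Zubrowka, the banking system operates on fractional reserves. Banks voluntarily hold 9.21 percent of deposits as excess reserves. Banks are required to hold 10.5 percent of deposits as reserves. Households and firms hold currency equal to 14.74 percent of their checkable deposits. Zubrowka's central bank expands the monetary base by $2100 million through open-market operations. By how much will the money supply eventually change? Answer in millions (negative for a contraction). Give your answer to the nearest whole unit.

$6994 million

The money multiplier is m = (1 + c) / (rr + e + c) = (1 + 0.1474) / (0.105 + 0.0921 + 0.1474) ≈ 3.33062.
The purchase adds 2100 million of base, so ΔM = m × ΔMB = 3.33062 × (+2100) = 6994.302 million.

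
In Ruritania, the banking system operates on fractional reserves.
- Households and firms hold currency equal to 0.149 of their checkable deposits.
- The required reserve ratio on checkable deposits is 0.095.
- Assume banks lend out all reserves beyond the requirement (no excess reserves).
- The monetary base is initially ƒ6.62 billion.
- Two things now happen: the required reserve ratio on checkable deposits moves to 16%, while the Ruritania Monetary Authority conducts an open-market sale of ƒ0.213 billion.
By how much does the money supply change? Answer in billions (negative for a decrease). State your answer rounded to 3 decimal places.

-7.350 billion

Before: m₁ = (1 + 0.149) / (0.095 + 0.149) ≈ 4.70902, MB₁ = 6.62, so M₁ = 4.70902 × 6.62 ≈ 31.1737 billion.
After: m₂ = (1 + 0.149) / (0.16 + 0.149) ≈ 3.71845, MB₂ = 6.62 − 0.213 = 6.407, so M₂ = 3.71845 × 6.407 ≈ 23.8241 billion.
ΔM = M₂ − M₁ = 23.8241 − 31.1737 = -7.3496 billion.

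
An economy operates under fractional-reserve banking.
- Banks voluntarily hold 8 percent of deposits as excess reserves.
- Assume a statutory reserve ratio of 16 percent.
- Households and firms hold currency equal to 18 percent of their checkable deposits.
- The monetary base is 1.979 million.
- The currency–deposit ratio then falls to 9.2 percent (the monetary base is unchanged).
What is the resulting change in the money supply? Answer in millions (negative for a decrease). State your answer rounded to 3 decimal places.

Initially m₁ = (1 + 0.18) / (0.16 + 0.08 + 0.18) ≈ 2.80952, so M₁ = 2.80952 × 1.979 ≈ 5.56 million.
After the change m₂ = (1 + 0.092) / (0.16 + 0.08 + 0.092) ≈ 3.28916, so M₂ = 3.28916 × 1.979 ≈ 6.5092 million.
ΔM = M₂ − M₁ = 6.5092 − 5.56 = 0.9492 million.

0.949 million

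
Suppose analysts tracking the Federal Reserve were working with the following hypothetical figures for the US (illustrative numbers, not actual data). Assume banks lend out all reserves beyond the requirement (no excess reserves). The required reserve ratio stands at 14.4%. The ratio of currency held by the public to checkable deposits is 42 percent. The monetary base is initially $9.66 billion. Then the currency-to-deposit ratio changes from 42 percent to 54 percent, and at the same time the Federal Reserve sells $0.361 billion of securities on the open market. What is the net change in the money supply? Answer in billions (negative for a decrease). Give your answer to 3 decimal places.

-3.385 billion

Before: m₁ = (1 + 0.42) / (0.144 + 0.42) ≈ 2.51773, MB₁ = 9.66, so M₁ = 2.51773 × 9.66 ≈ 24.3213 billion.
After: m₂ = (1 + 0.54) / (0.144 + 0.54) ≈ 2.25146, MB₂ = 9.66 − 0.361 = 9.299, so M₂ = 2.25146 × 9.299 ≈ 20.9363 billion.
ΔM = M₂ − M₁ = 20.9363 − 24.3213 = -3.385 billion.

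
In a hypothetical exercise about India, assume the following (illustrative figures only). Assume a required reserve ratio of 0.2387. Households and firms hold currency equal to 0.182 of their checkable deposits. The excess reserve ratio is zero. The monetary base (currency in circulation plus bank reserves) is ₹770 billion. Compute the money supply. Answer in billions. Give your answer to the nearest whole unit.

The money multiplier is m = (1 + c) / (rr + c) = (1 + 0.182) / (0.2387 + 0.182) ≈ 2.8096.
So M = m × MB = 2.8096 × 770 = 2163.392 billion.

₹2163 billion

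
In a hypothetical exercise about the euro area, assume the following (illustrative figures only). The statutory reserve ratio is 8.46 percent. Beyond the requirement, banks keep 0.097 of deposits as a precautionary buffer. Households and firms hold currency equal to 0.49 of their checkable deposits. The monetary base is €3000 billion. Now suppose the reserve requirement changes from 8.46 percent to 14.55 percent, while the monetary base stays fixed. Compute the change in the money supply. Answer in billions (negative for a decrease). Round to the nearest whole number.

Initially m₁ = (1 + 0.49) / (0.0846 + 0.097 + 0.49) ≈ 2.21858, so M₁ = 2.21858 × 3000 = 6655.74 billion.
After the change m₂ = (1 + 0.49) / (0.1455 + 0.097 + 0.49) ≈ 2.03413, so M₂ = 2.03413 × 3000 = 6102.39 billion.
ΔM = M₂ − M₁ = 6102.39 − 6655.74 = -553.35 billion.

-553 billion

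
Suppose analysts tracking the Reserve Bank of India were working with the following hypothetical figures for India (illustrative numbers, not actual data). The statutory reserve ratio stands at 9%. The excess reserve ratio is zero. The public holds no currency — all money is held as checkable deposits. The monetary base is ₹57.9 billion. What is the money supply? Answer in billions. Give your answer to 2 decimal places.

With no currency drain or excess reserves, the money multiplier is m = 1/rr = 1/0.09 ≈ 11.11111.
Money supply M = m × MB = 11.11111 × 57.9 ≈ 643.3333 billion.

₹643.33 billion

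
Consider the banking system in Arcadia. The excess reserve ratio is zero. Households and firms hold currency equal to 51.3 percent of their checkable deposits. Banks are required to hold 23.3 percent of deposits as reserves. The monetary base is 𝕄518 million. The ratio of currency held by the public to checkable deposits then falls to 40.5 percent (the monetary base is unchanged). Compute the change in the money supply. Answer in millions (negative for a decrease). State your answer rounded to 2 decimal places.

𝕄90.15 million

Initially m₁ = (1 + 0.513) / (0.233 + 0.513) ≈ 2.028150, so M₁ = 2.028150 × 518 = 1050.5817 million.
After the change m₂ = (1 + 0.405) / (0.233 + 0.405) ≈ 2.202194, so M₂ = 2.202194 × 518 ≈ 1140.7365 million.
ΔM = M₂ − M₁ = 1140.7365 − 1050.5817 = 90.1548 million.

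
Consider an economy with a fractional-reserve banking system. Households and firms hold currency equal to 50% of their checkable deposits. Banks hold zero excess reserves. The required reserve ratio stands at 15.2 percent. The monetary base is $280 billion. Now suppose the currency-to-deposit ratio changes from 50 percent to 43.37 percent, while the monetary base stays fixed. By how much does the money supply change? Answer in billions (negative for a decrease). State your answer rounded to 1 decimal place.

$41.2 billion

Initially m₁ = (1 + 0.5) / (0.152 + 0.5) ≈ 2.30061, so M₁ = 2.30061 × 280 = 644.1708 billion.
After the change m₂ = (1 + 0.4337) / (0.152 + 0.4337) ≈ 2.44784, so M₂ = 2.44784 × 280 = 685.3952 billion.
ΔM = M₂ − M₁ = 685.3952 − 644.1708 = 41.2244 billion.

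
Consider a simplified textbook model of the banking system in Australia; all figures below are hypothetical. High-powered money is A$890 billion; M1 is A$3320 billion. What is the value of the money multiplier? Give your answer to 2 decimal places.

The money multiplier is m = M / MB = 3320 / 890 ≈ 3.73034.

3.73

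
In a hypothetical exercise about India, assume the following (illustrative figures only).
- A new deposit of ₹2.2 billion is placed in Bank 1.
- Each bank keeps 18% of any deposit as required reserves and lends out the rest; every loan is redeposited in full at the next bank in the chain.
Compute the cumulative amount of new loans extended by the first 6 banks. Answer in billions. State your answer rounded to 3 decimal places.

₹6.975 billion

Bank i lends (1 − rr)^i of the original deposit: Bank 1 lends 2.2·0.8200 = 1.8040, Bank 2 lends 2.2·0.8200² ≈ 1.4793, and so on.
Summing a geometric series: total = 2.2·[0.8200·(1 − 0.8200^6) / (1 − 0.8200)] ≈ 6.9754 billion.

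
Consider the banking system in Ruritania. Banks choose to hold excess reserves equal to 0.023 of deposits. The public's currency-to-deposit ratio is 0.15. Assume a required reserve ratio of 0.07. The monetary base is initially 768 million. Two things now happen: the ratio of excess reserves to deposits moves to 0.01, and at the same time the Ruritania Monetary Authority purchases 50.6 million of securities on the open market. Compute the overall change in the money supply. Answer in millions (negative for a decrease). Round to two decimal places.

Before: m₁ = (1 + 0.15) / (0.07 + 0.023 + 0.15) ≈ 4.732510, MB₁ = 768, so M₁ = 4.732510 × 768 ≈ 3634.5677 million.
After: m₂ = (1 + 0.15) / (0.07 + 0.01 + 0.15) = 5, MB₂ = 768 + 50.6 = 818.6, so M₂ = 5 × 818.6 = 4093 million.
ΔM = M₂ − M₁ = 4093 − 3634.5677 = 458.4323 million.

458.43 million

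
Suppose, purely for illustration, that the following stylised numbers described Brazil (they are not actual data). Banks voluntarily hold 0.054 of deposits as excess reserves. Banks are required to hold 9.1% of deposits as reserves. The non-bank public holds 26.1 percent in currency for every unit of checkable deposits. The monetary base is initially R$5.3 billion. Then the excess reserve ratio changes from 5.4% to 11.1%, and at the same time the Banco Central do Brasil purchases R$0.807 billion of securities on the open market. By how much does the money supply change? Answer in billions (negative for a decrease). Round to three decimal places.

R$0.171 billion

Before: m₁ = (1 + 0.261) / (0.091 + 0.054 + 0.261) ≈ 3.10591, MB₁ = 5.3, so M₁ = 3.10591 × 5.3 ≈ 16.4613 billion.
After: m₂ = (1 + 0.261) / (0.091 + 0.111 + 0.261) ≈ 2.72354, MB₂ = 5.3 + 0.807 = 6.107, so M₂ = 2.72354 × 6.107 ≈ 16.6327 billion.
ΔM = M₂ − M₁ = 16.6327 − 16.4613 = 0.1714 billion.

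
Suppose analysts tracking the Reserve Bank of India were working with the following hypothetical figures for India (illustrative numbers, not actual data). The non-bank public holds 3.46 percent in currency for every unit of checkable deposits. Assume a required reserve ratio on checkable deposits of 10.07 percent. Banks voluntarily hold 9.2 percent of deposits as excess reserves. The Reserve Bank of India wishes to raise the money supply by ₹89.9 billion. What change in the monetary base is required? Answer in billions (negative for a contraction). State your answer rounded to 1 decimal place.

The money multiplier is m = (1 + c) / (rr + e + c) = (1 + 0.0346) / (0.1007 + 0.092 + 0.0346) ≈ 4.5517.
ΔMB = ΔM / m = (+89.9) / 4.5517 ≈ 19.7509 billion.

₹19.8 billion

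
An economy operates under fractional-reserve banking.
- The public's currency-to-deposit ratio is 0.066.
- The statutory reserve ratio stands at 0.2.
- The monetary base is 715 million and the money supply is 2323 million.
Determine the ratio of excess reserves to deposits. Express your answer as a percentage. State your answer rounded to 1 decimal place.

Using m = M/MB = 2323/715 ≈ 3.248951. Since m = (1 + c)/(c + rr + e), the denominator satisfies c + rr + e = (1 + c)/m = (1 + 0.066) / 3.248951 ≈ 0.328106.
With c = 0.066 and rr = 0.2, the ratio of excess reserves to deposits is 0.328106 − 0.066 − 0.2 = 0.062106.

6.2%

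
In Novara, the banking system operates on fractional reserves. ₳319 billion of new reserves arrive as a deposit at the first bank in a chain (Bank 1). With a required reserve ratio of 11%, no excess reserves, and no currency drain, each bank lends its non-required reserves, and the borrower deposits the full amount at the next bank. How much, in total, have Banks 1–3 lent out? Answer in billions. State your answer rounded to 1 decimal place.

₳761.5 billion

Bank i lends (1 − rr)^i of the original deposit: Bank 1 lends 319·0.8900 = 283.9100, Bank 2 lends 319·0.8900² = 252.6799, and so on.
Summing a geometric series: total = 319·[0.8900·(1 − 0.8900^3) / (1 − 0.8900)] ≈ 761.4750 billion.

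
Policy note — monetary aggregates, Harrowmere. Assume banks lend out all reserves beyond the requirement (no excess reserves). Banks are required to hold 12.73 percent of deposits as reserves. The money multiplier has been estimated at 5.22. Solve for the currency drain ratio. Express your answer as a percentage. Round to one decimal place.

Using m = 5.22. From m = (1 + c)/(c + rr + e), rearranging gives 1 + c = m·(c + rr + e), so c·(1 − m) = m·(rr + e) − 1.
Hence c = [m·(rr + e) − 1]/(1 − m) = [5.22 × (0.1273 + 0) − 1] / (1 − 5.22) ≈ 0.079501.

8.0%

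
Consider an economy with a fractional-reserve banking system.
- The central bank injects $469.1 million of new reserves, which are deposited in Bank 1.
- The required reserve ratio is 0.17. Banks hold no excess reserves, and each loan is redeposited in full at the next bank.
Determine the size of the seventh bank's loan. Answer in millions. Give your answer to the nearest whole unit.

$127 million

Each bank lends a fraction (1 − rr) = 0.8300 of the deposit it receives, so Bank 7 receives 469.1·0.8300^6 and lends 469.1·0.8300^7 ≈ 127.2952 million.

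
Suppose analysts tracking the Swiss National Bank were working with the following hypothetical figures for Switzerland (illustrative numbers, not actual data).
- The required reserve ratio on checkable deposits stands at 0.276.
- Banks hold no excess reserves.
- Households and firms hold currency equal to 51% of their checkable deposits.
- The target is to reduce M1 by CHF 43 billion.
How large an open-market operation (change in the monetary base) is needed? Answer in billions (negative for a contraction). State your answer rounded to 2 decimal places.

The money multiplier is m = (1 + c) / (rr + c) = (1 + 0.51) / (0.276 + 0.51) ≈ 1.92112.
ΔMB = ΔM / m = (−43) / 1.92112 ≈ -22.3828 billion.

-22.38 billion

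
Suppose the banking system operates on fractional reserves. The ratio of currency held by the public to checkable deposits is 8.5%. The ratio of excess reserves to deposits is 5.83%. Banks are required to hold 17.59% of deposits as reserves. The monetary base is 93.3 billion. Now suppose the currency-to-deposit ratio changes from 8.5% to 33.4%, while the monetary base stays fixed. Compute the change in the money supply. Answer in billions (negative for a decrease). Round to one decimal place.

-98.1 billion

Initially m₁ = (1 + 0.085) / (0.1759 + 0.0583 + 0.085) ≈ 3.3991, so M₁ = 3.3991 × 93.3 ≈ 317.136 billion.
After the change m₂ = (1 + 0.334) / (0.1759 + 0.0583 + 0.334) ≈ 2.3478, so M₂ = 2.3478 × 93.3 ≈ 219.0497 billion.
ΔM = M₂ − M₁ = 219.0497 − 317.136 = -98.0863 billion.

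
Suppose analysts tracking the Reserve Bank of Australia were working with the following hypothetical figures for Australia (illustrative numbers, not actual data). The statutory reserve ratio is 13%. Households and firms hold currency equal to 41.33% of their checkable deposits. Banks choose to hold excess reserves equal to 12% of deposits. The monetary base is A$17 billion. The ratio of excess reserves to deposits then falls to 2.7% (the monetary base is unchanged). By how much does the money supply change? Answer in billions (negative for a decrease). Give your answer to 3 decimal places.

A$5.907 billion

Initially m₁ = (1 + 0.4133) / (0.13 + 0.12 + 0.4133) ≈ 2.130710, so M₁ = 2.130710 × 17 ≈ 36.2221 billion.
After the change m₂ = (1 + 0.4133) / (0.13 + 0.027 + 0.4133) ≈ 2.478169, so M₂ = 2.478169 × 17 ≈ 42.1289 billion.
ΔM = M₂ − M₁ = 42.1289 − 36.2221 = 5.9068 billion.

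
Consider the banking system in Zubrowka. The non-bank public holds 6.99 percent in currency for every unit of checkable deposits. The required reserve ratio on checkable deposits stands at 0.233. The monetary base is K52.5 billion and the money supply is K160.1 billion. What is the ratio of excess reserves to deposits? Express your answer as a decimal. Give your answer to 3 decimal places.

Using m = M/MB = 160.1/52.5 ≈ 3.049524. Since m = (1 + c)/(c + rr + e), the denominator satisfies c + rr + e = (1 + c)/m = (1 + 0.0699) / 3.049524 ≈ 0.350842.
With c = 0.0699 and rr = 0.233, the ratio of excess reserves to deposits is 0.350842 − 0.0699 − 0.233 = 0.047942.

0.048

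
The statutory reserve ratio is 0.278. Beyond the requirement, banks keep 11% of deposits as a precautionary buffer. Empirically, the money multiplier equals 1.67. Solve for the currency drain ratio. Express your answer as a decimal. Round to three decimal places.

0.525

Using m = 1.67. From m = (1 + c)/(c + rr + e), rearranging gives 1 + c = m·(c + rr + e), so c·(1 − m) = m·(rr + e) − 1.
Hence c = [m·(rr + e) − 1]/(1 − m) = [1.67 × (0.278 + 0.11) − 1] / (1 − 1.67) ≈ 0.525433.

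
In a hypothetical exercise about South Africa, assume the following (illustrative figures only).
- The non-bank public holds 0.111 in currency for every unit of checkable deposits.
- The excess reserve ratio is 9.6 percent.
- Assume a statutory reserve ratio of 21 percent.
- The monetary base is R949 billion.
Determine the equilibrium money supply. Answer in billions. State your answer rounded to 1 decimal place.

The money multiplier is m = (1 + c) / (rr + e + c) = (1 + 0.111) / (0.21 + 0.096 + 0.111) ≈ 2.66427.
So M = m × MB = 2.66427 × 949 ≈ 2528.3922 billion.

R2528.4 billion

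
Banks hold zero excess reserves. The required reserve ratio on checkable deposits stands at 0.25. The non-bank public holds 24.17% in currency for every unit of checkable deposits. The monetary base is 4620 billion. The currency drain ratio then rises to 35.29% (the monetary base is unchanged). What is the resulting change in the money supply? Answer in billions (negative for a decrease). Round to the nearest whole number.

Initially m₁ = (1 + 0.2417) / (0.25 + 0.2417) ≈ 2.52532, so M₁ = 2.52532 × 4620 = 11666.9784 billion.
After the change m₂ = (1 + 0.3529) / (0.25 + 0.3529) ≈ 2.24399, so M₂ = 2.24399 × 4620 = 10367.2338 billion.
ΔM = M₂ − M₁ = 10367.2338 − 11666.9784 = -1299.7446 billion.

-1300 billion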